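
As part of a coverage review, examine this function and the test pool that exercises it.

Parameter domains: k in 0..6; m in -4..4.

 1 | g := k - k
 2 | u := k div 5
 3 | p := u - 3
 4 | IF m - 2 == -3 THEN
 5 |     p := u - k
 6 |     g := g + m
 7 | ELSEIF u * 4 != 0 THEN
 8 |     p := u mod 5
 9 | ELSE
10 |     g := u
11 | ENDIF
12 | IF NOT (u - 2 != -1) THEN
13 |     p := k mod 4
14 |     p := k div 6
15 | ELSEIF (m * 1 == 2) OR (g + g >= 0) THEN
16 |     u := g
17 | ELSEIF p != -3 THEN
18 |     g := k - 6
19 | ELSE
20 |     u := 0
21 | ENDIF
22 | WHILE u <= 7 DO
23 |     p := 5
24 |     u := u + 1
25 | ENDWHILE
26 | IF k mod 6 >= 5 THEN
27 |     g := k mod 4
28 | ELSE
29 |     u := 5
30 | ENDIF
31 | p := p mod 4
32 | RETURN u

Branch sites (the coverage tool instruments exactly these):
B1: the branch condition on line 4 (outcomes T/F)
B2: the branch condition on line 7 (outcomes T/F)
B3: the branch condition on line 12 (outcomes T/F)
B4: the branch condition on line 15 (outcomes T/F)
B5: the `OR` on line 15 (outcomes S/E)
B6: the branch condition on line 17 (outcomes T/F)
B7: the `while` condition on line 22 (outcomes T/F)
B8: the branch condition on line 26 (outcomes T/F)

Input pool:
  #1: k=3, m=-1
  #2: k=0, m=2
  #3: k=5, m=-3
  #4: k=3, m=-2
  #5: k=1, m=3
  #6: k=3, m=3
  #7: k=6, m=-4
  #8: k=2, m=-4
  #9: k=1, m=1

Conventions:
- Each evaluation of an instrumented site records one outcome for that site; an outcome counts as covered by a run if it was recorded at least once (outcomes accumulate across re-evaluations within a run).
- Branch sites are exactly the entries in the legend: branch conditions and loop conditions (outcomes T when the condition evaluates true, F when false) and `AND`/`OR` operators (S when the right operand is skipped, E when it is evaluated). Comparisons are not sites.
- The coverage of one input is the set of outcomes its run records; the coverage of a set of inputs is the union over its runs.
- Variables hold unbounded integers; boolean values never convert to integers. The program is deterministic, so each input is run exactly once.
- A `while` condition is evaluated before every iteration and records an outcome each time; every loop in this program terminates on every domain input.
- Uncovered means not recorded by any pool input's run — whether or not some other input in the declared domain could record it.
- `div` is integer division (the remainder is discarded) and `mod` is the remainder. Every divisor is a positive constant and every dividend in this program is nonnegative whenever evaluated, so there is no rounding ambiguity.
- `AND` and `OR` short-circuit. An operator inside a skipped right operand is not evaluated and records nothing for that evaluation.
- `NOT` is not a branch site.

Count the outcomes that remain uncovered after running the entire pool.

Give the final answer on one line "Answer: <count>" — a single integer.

run #1 (k=3, m=-1) runs B1->T, B3->F, B5->E, B4->F, B6->F, B7->T, B7->T, B7->T, B7->T, B7->T, B7->T, B7->T, B7->T, B7->F, ...; records B1=T, B3=F, B4=F, B5=E, B6=F, B7=T, B7=F, B8=F
run #2 (k=0, m=2) runs B1->F, B2->F, B3->F, B5->S, B4->T, B7->T, B7->T, B7->T, B7->T, B7->T, B7->T, B7->T, B7->T, B7->F, ...; records B1=F, B2=F, B3=F, B4=T, B5=S, B7=T, B7=F, B8=F
run #3 (k=5, m=-3) runs B1->F, B2->T, B3->T, B7->T, B7->T, B7->T, B7->T, B7->T, B7->T, B7->T, B7->F, B8->T; records B1=F, B2=T, B3=T, B7=T, B7=F, B8=T
run #4 (k=3, m=-2) runs B1->F, B2->F, B3->F, B5->E, B4->T, B7->T, B7->T, B7->T, B7->T, B7->T, B7->T, B7->T, B7->T, B7->F, ...; records B1=F, B2=F, B3=F, B4=T, B5=E, B7=T, B7=F, B8=F
run #5 (k=1, m=3) runs B1->F, B2->F, B3->F, B5->E, B4->T, B7->T, B7->T, B7->T, B7->T, B7->T, B7->T, B7->T, B7->T, B7->F, ...; records B1=F, B2=F, B3=F, B4=T, B5=E, B7=T, B7=F, B8=F
run #6 (k=3, m=3) runs B1->F, B2->F, B3->F, B5->E, B4->T, B7->T, B7->T, B7->T, B7->T, B7->T, B7->T, B7->T, B7->T, B7->F, ...; records B1=F, B2=F, B3=F, B4=T, B5=E, B7=T, B7=F, B8=F
run #7 (k=6, m=-4) runs B1->F, B2->T, B3->T, B7->T, B7->T, B7->T, B7->T, B7->T, B7->T, B7->T, B7->F, B8->F; records B1=F, B2=T, B3=T, B7=T, B7=F, B8=F
run #8 (k=2, m=-4) runs B1->F, B2->F, B3->F, B5->E, B4->T, B7->T, B7->T, B7->T, B7->T, B7->T, B7->T, B7->T, B7->T, B7->F, ...; records B1=F, B2=F, B3=F, B4=T, B5=E, B7=T, B7=F, B8=F
run #9 (k=1, m=1) runs B1->F, B2->F, B3->F, B5->E, B4->T, B7->T, B7->T, B7->T, B7->T, B7->T, B7->T, B7->T, B7->T, B7->F, ...; records B1=F, B2=F, B3=F, B4=T, B5=E, B7=T, B7=F, B8=F
union over the pool: B1=T, B1=F, B2=T, B2=F, B3=T, B3=F, B4=T, B4=F, B5=S, B5=E, B6=F, B7=T, B7=F, B8=T, B8=F
uncovered (1 of 16): B6=T

Answer: 1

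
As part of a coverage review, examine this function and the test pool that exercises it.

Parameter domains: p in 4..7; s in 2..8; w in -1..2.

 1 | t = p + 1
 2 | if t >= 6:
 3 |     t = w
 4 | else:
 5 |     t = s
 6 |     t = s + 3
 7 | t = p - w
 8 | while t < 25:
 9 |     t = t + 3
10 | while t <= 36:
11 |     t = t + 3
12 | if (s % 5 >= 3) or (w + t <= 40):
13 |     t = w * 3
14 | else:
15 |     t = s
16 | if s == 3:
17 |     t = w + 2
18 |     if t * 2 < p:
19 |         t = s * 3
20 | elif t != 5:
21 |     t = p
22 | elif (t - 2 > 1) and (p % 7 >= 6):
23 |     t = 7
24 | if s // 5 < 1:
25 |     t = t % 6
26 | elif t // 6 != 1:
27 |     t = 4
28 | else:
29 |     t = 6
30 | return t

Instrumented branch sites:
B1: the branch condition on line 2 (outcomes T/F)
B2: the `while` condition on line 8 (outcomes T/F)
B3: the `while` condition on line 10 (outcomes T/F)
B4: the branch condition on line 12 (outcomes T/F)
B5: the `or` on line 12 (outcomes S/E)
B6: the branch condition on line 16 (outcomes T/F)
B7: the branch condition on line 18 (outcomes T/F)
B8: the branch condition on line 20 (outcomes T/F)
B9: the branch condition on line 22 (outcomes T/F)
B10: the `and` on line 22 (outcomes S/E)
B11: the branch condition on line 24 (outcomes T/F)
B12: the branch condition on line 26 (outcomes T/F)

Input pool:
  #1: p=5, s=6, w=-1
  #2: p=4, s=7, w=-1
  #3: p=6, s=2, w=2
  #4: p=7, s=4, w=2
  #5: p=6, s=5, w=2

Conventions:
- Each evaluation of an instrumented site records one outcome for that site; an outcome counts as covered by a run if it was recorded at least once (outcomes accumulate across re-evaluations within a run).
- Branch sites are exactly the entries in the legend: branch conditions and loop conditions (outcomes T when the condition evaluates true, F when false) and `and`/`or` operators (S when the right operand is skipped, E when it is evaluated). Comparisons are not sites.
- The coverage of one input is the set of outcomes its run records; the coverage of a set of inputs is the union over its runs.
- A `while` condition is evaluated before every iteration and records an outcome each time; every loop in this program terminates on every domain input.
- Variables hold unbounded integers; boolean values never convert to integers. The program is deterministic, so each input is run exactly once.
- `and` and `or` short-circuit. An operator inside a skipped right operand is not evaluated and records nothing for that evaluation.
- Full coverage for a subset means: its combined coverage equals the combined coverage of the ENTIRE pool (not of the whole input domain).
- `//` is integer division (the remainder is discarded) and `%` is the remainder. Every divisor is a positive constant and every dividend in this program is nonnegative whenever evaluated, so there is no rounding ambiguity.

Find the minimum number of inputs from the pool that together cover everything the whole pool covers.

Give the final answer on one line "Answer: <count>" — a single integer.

test 1 (p=5, s=6, w=-1) fires B1->T, B2->T, B2->T, B2->T, B2->T, B2->T, B2->T, B2->T, B2->F, B3->T, B3->T, B3->T, B3->T, B3->F, ...; hits B1=T, B2=T, B2=F, B3=T, B3=F, B4=T, B5=E, B6=F, B8=T, B11=F, B12=T
test 2 (p=4, s=7, w=-1) fires B1->F, B2->T, B2->T, B2->T, B2->T, B2->T, B2->T, B2->T, B2->F, B3->T, B3->T, B3->T, B3->T, B3->F, ...; hits B1=F, B2=T, B2=F, B3=T, B3=F, B4=T, B5=E, B6=F, B8=T, B11=F, B12=T
test 3 (p=6, s=2, w=2) fires B1->T, B2->T, B2->T, B2->T, B2->T, B2->T, B2->T, B2->T, B2->F, B3->T, B3->T, B3->T, B3->T, B3->F, ...; hits B1=T, B2=T, B2=F, B3=T, B3=F, B4=T, B5=E, B6=F, B8=T, B11=T
test 4 (p=7, s=4, w=2) fires B1->T, B2->T, B2->T, B2->T, B2->T, B2->T, B2->T, B2->T, B2->F, B3->T, B3->T, B3->T, B3->T, B3->F, ...; hits B1=T, B2=T, B2=F, B3=T, B3=F, B4=T, B5=S, B6=F, B8=T, B11=T
test 5 (p=6, s=5, w=2) fires B1->T, B2->T, B2->T, B2->T, B2->T, B2->T, B2->T, B2->T, B2->F, B3->T, B3->T, B3->T, B3->T, B3->F, ...; hits B1=T, B2=T, B2=F, B3=T, B3=F, B4=T, B5=E, B6=F, B8=T, B11=F, B12=F
pool-wide coverage (15 outcomes): B1=T, B1=F, B2=T, B2=F, B3=T, B3=F, B4=T, B5=S, B5=E, B6=F, B8=T, B11=T, B11=F, B12=T, B12=F
no size-1 subset reaches all 15 outcomes (best union: 11/15)
no size-2 subset reaches all 15 outcomes (best union: 14/15)
size 3: inputs {2, 4, 5} cover all 15 outcomes, and no lexicographically smaller subset of this size does

Answer: 3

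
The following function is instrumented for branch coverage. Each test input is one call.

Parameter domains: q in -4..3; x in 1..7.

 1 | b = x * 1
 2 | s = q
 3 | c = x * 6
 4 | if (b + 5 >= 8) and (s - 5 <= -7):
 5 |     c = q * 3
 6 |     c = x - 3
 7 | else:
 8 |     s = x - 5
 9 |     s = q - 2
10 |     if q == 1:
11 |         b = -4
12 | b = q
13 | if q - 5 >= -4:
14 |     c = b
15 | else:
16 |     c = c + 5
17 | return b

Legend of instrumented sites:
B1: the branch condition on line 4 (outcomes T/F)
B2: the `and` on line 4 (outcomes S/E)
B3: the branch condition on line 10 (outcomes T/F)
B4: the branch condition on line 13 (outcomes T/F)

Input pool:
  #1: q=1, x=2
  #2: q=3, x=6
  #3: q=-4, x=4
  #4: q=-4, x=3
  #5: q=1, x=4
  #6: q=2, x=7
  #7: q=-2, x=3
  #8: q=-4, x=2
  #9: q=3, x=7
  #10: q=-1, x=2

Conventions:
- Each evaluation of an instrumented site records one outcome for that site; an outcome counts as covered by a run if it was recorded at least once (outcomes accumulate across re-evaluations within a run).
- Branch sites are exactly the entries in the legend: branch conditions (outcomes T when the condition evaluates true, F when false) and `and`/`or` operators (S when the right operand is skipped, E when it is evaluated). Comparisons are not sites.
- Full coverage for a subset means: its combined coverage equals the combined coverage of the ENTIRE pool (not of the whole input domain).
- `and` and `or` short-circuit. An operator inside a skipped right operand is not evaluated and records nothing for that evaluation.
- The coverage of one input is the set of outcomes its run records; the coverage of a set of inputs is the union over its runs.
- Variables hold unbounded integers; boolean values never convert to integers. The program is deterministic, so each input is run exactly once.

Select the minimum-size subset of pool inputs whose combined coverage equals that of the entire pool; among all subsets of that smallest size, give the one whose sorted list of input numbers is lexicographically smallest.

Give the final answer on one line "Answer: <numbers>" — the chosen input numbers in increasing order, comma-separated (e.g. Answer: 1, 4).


run #1 (q=1, x=2) records B1=F, B2=S, B3=T, B4=T
run #2 (q=3, x=6) records B1=F, B2=E, B3=F, B4=T
run #3 (q=-4, x=4) records B1=T, B2=E, B4=F
run #4 (q=-4, x=3) records B1=T, B2=E, B4=F
run #5 (q=1, x=4) records B1=F, B2=E, B3=T, B4=T
run #6 (q=2, x=7) records B1=F, B2=E, B3=F, B4=T
run #7 (q=-2, x=3) records B1=T, B2=E, B4=F
run #8 (q=-4, x=2) records B1=F, B2=S, B3=F, B4=F
run #9 (q=3, x=7) records B1=F, B2=E, B3=F, B4=T
run #10 (q=-1, x=2) records B1=F, B2=S, B3=F, B4=F
together the pool reaches 8 outcomes: B1=T, B1=F, B2=S, B2=E, B3=T, B3=F, B4=T, B4=F
no size-1 subset reaches all 8 outcomes (best union: 4/8)
no size-2 subset reaches all 8 outcomes (best union: 7/8)
size 3: inputs {1, 2, 3} cover all 8 outcomes, and no lexicographically smaller subset of this size does
Answer: 1, 2, 3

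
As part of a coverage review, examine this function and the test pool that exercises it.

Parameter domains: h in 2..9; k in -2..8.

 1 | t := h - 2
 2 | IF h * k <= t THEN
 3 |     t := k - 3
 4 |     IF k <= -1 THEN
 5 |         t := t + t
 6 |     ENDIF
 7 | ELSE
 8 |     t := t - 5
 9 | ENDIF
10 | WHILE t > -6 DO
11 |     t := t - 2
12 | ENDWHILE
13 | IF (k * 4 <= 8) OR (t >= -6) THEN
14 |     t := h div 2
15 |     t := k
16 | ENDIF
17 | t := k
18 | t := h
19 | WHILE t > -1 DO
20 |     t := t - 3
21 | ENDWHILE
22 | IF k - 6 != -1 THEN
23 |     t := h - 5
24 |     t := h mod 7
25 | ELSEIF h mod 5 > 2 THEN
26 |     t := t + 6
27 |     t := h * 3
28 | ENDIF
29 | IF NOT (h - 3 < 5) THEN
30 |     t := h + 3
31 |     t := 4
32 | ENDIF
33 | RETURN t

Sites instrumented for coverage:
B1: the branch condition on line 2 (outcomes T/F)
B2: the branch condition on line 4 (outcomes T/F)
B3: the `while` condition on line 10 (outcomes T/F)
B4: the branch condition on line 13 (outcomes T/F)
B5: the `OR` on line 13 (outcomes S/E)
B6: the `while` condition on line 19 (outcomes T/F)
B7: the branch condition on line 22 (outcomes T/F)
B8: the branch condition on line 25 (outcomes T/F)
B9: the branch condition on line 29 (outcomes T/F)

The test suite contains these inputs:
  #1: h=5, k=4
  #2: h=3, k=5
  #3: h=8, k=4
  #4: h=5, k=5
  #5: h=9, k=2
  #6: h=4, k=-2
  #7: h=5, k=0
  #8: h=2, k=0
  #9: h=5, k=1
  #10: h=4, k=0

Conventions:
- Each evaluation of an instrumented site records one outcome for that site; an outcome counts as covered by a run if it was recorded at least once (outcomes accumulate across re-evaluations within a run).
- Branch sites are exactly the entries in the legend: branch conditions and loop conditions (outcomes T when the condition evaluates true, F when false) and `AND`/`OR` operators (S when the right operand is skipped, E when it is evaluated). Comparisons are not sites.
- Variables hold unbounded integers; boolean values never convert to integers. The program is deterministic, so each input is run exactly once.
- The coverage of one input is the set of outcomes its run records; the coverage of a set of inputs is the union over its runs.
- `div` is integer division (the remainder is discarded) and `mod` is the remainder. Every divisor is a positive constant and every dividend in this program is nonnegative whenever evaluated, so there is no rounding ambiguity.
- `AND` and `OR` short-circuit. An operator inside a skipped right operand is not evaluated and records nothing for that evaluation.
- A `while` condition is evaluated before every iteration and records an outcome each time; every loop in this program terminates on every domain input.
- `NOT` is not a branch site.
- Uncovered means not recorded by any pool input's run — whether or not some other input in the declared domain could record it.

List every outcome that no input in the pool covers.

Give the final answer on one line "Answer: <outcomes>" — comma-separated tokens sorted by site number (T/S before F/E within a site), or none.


run #1 (h=5, k=4) runs B1->F, B3->T, B3->T, B3->F, B5->E, B4->T, B6->T, B6->T, B6->F, B7->T, B9->F; records B1=F, B3=T, B3=F, B4=T, B5=E, B6=T, B6=F, B7=T, B9=F
run #2 (h=3, k=5) runs B1->F, B3->T, B3->F, B5->E, B4->T, B6->T, B6->T, B6->F, B7->F, B8->T, B9->F; records B1=F, B3=T, B3=F, B4=T, B5=E, B6=T, B6=F, B7=F, B8=T, B9=F
run #3 (h=8, k=4) runs B1->F, B3->T, B3->T, B3->T, B3->T, B3->F, B5->E, B4->F, B6->T, B6->T, B6->T, B6->F, B7->T, B9->T; records B1=F, B3=T, B3=F, B4=F, B5=E, B6=T, B6=F, B7=T, B9=T
run #4 (h=5, k=5) runs B1->F, B3->T, B3->T, B3->F, B5->E, B4->T, B6->T, B6->T, B6->F, B7->F, B8->F, B9->F; records B1=F, B3=T, B3=F, B4=T, B5=E, B6=T, B6=F, B7=F, B8=F, B9=F
run #5 (h=9, k=2) runs B1->F, B3->T, B3->T, B3->T, B3->T, B3->F, B5->S, B4->T, B6->T, B6->T, B6->T, B6->T, B6->F, B7->T, ...; records B1=F, B3=T, B3=F, B4=T, B5=S, B6=T, B6=F, B7=T, B9=T
run #6 (h=4, k=-2) runs B1->T, B2->T, B3->F, B5->S, B4->T, B6->T, B6->T, B6->F, B7->T, B9->F; records B1=T, B2=T, B3=F, B4=T, B5=S, B6=T, B6=F, B7=T, B9=F
run #7 (h=5, k=0) runs B1->T, B2->F, B3->T, B3->T, B3->F, B5->S, B4->T, B6->T, B6->T, B6->F, B7->T, B9->F; records B1=T, B2=F, B3=T, B3=F, B4=T, B5=S, B6=T, B6=F, B7=T, B9=F
run #8 (h=2, k=0) runs B1->T, B2->F, B3->T, B3->T, B3->F, B5->S, B4->T, B6->T, B6->F, B7->T, B9->F; records B1=T, B2=F, B3=T, B3=F, B4=T, B5=S, B6=T, B6=F, B7=T, B9=F
run #9 (h=5, k=1) runs B1->F, B3->T, B3->T, B3->F, B5->S, B4->T, B6->T, B6->T, B6->F, B7->T, B9->F; records B1=F, B3=T, B3=F, B4=T, B5=S, B6=T, B6=F, B7=T, B9=F
run #10 (h=4, k=0) runs B1->T, B2->F, B3->T, B3->T, B3->F, B5->S, B4->T, B6->T, B6->T, B6->F, B7->T, B9->F; records B1=T, B2=F, B3=T, B3=F, B4=T, B5=S, B6=T, B6=F, B7=T, B9=F
union over the pool: B1=T, B1=F, B2=T, B2=F, B3=T, B3=F, B4=T, B4=F, B5=S, B5=E, B6=T, B6=F, B7=T, B7=F, B8=T, B8=F, B9=T, B9=F
uncovered (0 of 18): none
Answer: none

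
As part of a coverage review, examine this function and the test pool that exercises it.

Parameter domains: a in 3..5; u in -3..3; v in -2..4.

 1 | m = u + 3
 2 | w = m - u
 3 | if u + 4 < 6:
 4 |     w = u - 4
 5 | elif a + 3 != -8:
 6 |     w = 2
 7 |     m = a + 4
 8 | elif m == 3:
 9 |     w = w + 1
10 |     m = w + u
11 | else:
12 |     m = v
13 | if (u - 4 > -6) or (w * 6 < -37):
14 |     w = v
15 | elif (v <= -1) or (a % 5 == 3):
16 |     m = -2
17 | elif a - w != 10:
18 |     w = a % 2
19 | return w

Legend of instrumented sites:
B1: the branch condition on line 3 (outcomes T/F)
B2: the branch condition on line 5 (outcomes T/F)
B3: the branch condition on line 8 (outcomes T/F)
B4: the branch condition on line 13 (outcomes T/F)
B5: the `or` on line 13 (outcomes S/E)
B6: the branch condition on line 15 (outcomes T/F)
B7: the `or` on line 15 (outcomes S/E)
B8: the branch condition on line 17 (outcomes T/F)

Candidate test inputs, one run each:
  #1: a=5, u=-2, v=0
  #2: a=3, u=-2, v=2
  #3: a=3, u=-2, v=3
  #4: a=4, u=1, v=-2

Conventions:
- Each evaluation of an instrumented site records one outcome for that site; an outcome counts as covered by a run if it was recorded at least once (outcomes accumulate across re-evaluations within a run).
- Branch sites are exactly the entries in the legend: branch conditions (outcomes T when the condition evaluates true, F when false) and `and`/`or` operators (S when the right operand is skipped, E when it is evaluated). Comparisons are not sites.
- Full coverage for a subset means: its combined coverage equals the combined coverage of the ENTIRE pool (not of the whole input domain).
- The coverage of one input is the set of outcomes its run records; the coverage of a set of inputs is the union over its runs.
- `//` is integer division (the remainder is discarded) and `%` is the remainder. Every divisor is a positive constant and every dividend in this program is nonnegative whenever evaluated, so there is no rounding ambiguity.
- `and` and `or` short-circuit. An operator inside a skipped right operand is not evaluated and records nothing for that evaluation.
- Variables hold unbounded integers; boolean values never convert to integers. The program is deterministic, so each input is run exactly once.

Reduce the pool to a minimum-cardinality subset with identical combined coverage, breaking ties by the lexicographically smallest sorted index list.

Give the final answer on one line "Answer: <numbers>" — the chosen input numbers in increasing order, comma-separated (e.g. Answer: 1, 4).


#1 (a=5, u=-2, v=0) -> B1->T, B5->E, B4->F, B7->E, B6->F, B8->T; covered: B1=T, B4=F, B5=E, B6=F, B7=E, B8=T
#2 (a=3, u=-2, v=2) -> B1->T, B5->E, B4->F, B7->E, B6->T; covered: B1=T, B4=F, B5=E, B6=T, B7=E
#3 (a=3, u=-2, v=3) -> B1->T, B5->E, B4->F, B7->E, B6->T; covered: B1=T, B4=F, B5=E, B6=T, B7=E
#4 (a=4, u=1, v=-2) -> B1->T, B5->S, B4->T; covered: B1=T, B4=T, B5=S
together the pool reaches 9 outcomes: B1=T, B4=T, B4=F, B5=S, B5=E, B6=T, B6=F, B7=E, B8=T
every size-1 subset falls short of the 9 outcomes (best: 6/9)
every size-2 subset falls short of the 9 outcomes (best: 8/9)
inputs {1, 2, 4} (size 3) cover everything; no size-3 subset with a lexicographically smaller index list covers all 9
Answer: 1, 2, 4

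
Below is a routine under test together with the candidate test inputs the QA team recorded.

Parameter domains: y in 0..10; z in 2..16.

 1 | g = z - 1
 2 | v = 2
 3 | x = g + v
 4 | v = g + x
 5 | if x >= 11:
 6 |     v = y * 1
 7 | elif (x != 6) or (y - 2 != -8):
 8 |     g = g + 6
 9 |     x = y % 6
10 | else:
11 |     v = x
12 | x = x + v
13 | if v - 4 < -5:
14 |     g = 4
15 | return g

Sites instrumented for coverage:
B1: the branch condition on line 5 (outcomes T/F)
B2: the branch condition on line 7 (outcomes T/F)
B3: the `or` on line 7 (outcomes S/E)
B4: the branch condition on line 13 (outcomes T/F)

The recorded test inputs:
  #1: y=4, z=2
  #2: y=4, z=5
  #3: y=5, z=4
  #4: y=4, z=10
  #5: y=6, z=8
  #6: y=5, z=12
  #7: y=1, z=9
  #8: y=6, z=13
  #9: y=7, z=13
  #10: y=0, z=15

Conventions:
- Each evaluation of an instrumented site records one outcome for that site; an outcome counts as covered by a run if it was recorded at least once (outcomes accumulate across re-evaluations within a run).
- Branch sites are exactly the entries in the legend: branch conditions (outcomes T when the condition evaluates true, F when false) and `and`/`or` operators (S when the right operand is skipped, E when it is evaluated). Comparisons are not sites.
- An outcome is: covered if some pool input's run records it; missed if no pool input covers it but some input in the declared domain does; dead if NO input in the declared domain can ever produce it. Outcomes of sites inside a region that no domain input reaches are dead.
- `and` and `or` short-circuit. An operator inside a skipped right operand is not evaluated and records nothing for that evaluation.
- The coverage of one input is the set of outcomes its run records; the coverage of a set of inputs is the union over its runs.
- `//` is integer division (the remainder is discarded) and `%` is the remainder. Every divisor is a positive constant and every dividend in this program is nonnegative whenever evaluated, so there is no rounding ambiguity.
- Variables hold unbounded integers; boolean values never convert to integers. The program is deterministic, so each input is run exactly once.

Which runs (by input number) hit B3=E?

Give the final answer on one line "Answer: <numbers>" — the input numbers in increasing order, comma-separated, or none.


input #1 (y=4, z=2): does not produce B3=E
input #2 (y=4, z=5): produces B3=E
input #3 (y=5, z=4): does not produce B3=E
input #4 (y=4, z=10): does not produce B3=E
input #5 (y=6, z=8): does not produce B3=E
input #6 (y=5, z=12): does not produce B3=E
input #7 (y=1, z=9): does not produce B3=E
input #8 (y=6, z=13): does not produce B3=E
input #9 (y=7, z=13): does not produce B3=E
input #10 (y=0, z=15): does not produce B3=E
Answer: 2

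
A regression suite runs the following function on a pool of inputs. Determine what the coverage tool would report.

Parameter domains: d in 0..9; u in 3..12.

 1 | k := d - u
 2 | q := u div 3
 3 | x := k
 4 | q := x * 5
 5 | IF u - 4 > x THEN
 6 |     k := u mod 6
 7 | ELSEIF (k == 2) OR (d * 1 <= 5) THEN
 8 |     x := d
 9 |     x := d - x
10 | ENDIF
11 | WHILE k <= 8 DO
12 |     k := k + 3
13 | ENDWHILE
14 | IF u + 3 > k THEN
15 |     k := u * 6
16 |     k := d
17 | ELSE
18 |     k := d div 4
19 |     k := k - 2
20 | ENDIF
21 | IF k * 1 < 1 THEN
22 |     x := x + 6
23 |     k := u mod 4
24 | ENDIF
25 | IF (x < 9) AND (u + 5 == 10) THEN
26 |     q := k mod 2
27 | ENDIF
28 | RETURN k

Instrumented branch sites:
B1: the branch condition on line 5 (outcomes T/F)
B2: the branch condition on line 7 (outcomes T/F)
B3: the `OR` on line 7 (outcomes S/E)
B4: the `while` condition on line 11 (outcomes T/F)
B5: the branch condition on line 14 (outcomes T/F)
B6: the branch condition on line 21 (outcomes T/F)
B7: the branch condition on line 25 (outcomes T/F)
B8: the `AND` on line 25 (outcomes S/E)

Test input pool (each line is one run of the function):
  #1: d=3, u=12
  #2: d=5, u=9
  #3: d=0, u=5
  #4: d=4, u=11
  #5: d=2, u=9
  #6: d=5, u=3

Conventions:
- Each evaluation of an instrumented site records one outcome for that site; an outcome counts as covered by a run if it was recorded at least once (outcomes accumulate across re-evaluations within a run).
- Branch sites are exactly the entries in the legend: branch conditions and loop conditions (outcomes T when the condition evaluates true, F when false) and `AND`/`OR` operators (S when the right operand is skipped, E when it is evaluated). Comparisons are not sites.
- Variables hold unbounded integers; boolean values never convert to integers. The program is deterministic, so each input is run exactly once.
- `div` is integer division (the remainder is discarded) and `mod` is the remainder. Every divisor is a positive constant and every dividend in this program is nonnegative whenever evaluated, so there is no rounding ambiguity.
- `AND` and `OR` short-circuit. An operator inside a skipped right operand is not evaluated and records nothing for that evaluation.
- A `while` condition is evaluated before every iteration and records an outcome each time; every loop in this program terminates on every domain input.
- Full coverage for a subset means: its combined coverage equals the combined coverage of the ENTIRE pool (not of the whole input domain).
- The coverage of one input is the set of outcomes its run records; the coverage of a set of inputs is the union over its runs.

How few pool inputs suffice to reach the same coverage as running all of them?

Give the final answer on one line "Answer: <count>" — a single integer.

input #1, d=3, u=12: events B1->T, B4->T, B4->T, B4->T, B4->F, B5->T, B6->F, B8->E, B7->F; outcomes B1=T, B4=T, B4=F, B5=T, B6=F, B7=F, B8=E
input #2, d=5, u=9: events B1->T, B4->T, B4->T, B4->F, B5->T, B6->F, B8->E, B7->F; outcomes B1=T, B4=T, B4=F, B5=T, B6=F, B7=F, B8=E
input #3, d=0, u=5: events B1->T, B4->T, B4->T, B4->F, B5->F, B6->T, B8->E, B7->T; outcomes B1=T, B4=T, B4=F, B5=F, B6=T, B7=T, B8=E
input #4, d=4, u=11: events B1->T, B4->T, B4->T, B4->F, B5->T, B6->F, B8->E, B7->F; outcomes B1=T, B4=T, B4=F, B5=T, B6=F, B7=F, B8=E
input #5, d=2, u=9: events B1->T, B4->T, B4->T, B4->F, B5->T, B6->F, B8->E, B7->F; outcomes B1=T, B4=T, B4=F, B5=T, B6=F, B7=F, B8=E
input #6, d=5, u=3: events B1->F, B3->S, B2->T, B4->T, B4->T, B4->T, B4->F, B5->F, B6->T, B8->E, B7->F; outcomes B1=F, B2=T, B3=S, B4=T, B4=F, B5=F, B6=T, B7=F, B8=E
pool-wide coverage (13 outcomes): B1=T, B1=F, B2=T, B3=S, B4=T, B4=F, B5=T, B5=F, B6=T, B6=F, B7=T, B7=F, B8=E
no size-1 subset reaches all 13 outcomes (best union: 9/13)
no size-2 subset reaches all 13 outcomes (best union: 12/13)
size 3: inputs {1, 3, 6} cover all 13 outcomes, and no lexicographically smaller subset of this size does

Answer: 3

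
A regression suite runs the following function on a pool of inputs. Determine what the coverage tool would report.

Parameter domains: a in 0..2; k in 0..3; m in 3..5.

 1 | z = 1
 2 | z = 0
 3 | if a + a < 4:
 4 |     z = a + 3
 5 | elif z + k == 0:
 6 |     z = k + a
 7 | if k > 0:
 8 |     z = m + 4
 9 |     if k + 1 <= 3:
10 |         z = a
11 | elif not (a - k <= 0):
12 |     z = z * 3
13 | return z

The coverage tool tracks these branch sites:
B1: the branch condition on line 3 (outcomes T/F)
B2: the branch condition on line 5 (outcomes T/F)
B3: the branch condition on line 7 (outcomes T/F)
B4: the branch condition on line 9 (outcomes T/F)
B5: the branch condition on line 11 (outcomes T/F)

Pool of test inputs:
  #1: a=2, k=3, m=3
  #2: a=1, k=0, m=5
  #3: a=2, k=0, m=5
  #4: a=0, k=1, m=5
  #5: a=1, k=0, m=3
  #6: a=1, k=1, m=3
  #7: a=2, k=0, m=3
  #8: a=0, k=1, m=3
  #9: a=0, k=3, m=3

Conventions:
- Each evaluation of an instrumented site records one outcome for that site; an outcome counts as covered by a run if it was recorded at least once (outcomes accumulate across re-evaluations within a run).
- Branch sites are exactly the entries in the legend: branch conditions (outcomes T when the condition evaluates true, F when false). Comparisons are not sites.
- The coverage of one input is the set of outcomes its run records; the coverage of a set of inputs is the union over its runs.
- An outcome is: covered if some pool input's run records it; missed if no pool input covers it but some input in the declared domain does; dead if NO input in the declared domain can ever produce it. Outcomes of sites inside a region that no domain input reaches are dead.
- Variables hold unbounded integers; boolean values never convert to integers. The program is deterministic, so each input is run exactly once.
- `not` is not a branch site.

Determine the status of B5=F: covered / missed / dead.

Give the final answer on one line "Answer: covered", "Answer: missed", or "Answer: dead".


no pool input records B5=F
but domain input (a=0, k=0, m=3) does record it -> reachable, so missed
Answer: missed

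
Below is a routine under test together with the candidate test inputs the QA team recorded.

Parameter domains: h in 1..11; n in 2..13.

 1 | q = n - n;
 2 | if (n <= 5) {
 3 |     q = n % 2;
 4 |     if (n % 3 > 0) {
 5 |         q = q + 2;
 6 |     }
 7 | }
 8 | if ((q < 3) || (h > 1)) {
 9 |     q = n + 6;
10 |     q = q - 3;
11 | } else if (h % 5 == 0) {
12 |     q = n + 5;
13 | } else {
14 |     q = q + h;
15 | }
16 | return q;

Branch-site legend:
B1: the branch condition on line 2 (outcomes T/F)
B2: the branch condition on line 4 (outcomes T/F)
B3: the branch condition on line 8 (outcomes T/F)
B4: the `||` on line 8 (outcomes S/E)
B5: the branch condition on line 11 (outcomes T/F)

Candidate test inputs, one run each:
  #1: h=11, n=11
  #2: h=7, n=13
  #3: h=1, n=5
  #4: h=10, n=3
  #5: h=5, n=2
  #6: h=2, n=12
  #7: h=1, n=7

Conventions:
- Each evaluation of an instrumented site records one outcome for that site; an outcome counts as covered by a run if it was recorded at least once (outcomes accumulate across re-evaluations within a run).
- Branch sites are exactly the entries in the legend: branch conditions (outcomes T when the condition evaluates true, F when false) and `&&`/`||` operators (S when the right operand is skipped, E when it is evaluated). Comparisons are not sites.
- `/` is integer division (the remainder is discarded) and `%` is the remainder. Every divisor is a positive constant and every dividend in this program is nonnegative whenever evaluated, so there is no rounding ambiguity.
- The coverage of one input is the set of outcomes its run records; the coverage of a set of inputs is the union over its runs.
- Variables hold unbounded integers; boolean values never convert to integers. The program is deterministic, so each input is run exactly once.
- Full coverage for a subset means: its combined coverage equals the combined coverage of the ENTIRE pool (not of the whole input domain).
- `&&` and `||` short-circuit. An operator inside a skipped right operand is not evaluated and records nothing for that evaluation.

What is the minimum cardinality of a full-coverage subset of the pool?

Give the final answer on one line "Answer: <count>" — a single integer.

input #1, h=11, n=11: events B1->F, B4->S, B3->T; outcomes B1=F, B3=T, B4=S
input #2, h=7, n=13: events B1->F, B4->S, B3->T; outcomes B1=F, B3=T, B4=S
input #3, h=1, n=5: events B1->T, B2->T, B4->E, B3->F, B5->F; outcomes B1=T, B2=T, B3=F, B4=E, B5=F
input #4, h=10, n=3: events B1->T, B2->F, B4->S, B3->T; outcomes B1=T, B2=F, B3=T, B4=S
input #5, h=5, n=2: events B1->T, B2->T, B4->S, B3->T; outcomes B1=T, B2=T, B3=T, B4=S
input #6, h=2, n=12: events B1->F, B4->S, B3->T; outcomes B1=F, B3=T, B4=S
input #7, h=1, n=7: events B1->F, B4->S, B3->T; outcomes B1=F, B3=T, B4=S
the full pool covers 9 outcomes: B1=T, B1=F, B2=T, B2=F, B3=T, B3=F, B4=S, B4=E, B5=F
no size-1 subset reaches all 9 outcomes (best union: 5/9)
no size-2 subset reaches all 9 outcomes (best union: 8/9)
at size 3, {1, 3, 4} reaches all 9 outcomes; every lexicographically earlier size-3 subset fails

Answer: 3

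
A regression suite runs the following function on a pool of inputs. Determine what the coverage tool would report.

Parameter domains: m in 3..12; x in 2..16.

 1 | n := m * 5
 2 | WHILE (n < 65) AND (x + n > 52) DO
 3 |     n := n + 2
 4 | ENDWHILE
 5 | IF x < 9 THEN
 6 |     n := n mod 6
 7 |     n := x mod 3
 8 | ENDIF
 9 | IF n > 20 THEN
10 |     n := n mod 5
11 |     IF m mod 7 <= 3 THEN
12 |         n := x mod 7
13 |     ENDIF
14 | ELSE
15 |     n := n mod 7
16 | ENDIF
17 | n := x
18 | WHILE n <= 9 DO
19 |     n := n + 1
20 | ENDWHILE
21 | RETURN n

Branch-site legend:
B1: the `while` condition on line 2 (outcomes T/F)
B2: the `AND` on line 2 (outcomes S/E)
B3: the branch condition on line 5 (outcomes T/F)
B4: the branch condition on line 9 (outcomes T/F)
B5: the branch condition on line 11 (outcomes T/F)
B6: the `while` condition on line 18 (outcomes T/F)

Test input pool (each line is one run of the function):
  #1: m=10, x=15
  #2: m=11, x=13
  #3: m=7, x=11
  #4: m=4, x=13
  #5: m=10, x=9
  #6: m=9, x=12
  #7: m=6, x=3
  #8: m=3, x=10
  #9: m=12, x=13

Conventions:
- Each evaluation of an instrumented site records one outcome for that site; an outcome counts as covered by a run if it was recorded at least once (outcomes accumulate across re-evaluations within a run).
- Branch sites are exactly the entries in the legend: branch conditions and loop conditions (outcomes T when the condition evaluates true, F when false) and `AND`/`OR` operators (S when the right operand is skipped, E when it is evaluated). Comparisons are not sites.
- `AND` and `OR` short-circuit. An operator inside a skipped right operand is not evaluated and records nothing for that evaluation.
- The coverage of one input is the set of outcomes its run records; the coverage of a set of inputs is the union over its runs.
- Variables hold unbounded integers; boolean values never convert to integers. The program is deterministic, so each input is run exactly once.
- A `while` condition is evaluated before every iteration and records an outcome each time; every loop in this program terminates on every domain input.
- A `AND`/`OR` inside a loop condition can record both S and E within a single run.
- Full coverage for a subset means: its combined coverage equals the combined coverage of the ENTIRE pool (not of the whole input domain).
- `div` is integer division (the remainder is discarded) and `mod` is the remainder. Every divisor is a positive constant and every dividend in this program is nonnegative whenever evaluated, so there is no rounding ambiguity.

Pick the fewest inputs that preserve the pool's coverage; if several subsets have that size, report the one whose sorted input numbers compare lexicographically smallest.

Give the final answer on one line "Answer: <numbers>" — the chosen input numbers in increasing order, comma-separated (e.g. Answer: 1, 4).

input #1 (m=10, x=15): events B2->E, B1->T, B2->E, B1->T, B2->E, B1->T, B2->E, B1->T, B2->E, B1->T, B2->E, B1->T, B2->E, B1->T, ...; covers B1=T, B1=F, B2=S, B2=E, B3=F, B4=T, B5=T, B6=F
input #2 (m=11, x=13): events B2->E, B1->T, B2->E, B1->T, B2->E, B1->T, B2->E, B1->T, B2->E, B1->T, B2->S, B1->F, B3->F, B4->T, ...; covers B1=T, B1=F, B2=S, B2=E, B3=F, B4=T, B5=F, B6=F
input #3 (m=7, x=11): events B2->E, B1->F, B3->F, B4->T, B5->T, B6->F; covers B1=F, B2=E, B3=F, B4=T, B5=T, B6=F
input #4 (m=4, x=13): events B2->E, B1->F, B3->F, B4->F, B6->F; covers B1=F, B2=E, B3=F, B4=F, B6=F
input #5 (m=10, x=9): events B2->E, B1->T, B2->E, B1->T, B2->E, B1->T, B2->E, B1->T, B2->E, B1->T, B2->E, B1->T, B2->E, B1->T, ...; covers B1=T, B1=F, B2=S, B2=E, B3=F, B4=T, B5=T, B6=T, B6=F
input #6 (m=9, x=12): events B2->E, B1->T, B2->E, B1->T, B2->E, B1->T, B2->E, B1->T, B2->E, B1->T, B2->E, B1->T, B2->E, B1->T, ...; covers B1=T, B1=F, B2=S, B2=E, B3=F, B4=T, B5=T, B6=F
input #7 (m=6, x=3): events B2->E, B1->F, B3->T, B4->F, B6->T, B6->T, B6->T, B6->T, B6->T, B6->T, B6->T, B6->F; covers B1=F, B2=E, B3=T, B4=F, B6=T, B6=F
input #8 (m=3, x=10): events B2->E, B1->F, B3->F, B4->F, B6->F; covers B1=F, B2=E, B3=F, B4=F, B6=F
input #9 (m=12, x=13): events B2->E, B1->T, B2->E, B1->T, B2->E, B1->T, B2->S, B1->F, B3->F, B4->T, B5->F, B6->F; covers B1=T, B1=F, B2=S, B2=E, B3=F, B4=T, B5=F, B6=F
together the pool reaches 12 outcomes: B1=T, B1=F, B2=S, B2=E, B3=T, B3=F, B4=T, B4=F, B5=T, B5=F, B6=T, B6=F
no size-1 subset reaches all 12 outcomes (best union: 9/12)
no size-2 subset reaches all 12 outcomes (best union: 11/12)
at size 3, {1, 2, 7} reaches all 12 outcomes; every lexicographically earlier size-3 subset fails

Answer: 1, 2, 7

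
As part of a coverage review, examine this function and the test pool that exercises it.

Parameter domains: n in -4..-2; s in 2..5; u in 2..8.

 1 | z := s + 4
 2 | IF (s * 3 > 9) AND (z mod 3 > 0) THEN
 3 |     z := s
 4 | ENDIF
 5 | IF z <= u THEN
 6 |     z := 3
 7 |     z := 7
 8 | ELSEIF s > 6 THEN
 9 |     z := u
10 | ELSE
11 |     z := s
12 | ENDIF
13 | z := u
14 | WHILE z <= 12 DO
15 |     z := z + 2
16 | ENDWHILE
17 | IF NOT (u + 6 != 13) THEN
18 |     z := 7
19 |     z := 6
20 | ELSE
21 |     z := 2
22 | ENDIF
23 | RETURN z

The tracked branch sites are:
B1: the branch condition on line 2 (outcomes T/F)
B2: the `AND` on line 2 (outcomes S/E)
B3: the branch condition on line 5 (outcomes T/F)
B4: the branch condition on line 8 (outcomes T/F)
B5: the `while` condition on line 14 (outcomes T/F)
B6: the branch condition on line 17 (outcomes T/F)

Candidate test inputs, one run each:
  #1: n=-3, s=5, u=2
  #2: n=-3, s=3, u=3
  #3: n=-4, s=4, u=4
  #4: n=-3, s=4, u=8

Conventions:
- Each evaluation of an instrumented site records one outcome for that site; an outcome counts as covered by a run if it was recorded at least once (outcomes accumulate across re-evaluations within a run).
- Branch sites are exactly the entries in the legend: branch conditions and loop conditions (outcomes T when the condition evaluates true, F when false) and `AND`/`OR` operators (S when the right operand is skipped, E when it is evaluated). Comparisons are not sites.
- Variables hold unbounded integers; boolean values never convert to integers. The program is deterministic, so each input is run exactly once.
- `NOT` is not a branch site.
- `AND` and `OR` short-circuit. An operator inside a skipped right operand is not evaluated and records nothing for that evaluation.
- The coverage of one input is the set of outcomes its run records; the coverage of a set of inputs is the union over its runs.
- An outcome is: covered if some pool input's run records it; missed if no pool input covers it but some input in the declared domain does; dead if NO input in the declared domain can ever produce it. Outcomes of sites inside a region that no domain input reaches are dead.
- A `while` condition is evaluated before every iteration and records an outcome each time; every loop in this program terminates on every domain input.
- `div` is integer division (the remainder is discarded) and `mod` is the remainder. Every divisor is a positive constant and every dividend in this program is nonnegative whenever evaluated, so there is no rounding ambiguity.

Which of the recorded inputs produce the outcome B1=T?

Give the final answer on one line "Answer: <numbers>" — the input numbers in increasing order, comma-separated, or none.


input #1 (n=-3, s=5, u=2): does not record B1=T
input #2 (n=-3, s=3, u=3): does not record B1=T
input #3 (n=-4, s=4, u=4): records B1=T
input #4 (n=-3, s=4, u=8): records B1=T
Answer: 3, 4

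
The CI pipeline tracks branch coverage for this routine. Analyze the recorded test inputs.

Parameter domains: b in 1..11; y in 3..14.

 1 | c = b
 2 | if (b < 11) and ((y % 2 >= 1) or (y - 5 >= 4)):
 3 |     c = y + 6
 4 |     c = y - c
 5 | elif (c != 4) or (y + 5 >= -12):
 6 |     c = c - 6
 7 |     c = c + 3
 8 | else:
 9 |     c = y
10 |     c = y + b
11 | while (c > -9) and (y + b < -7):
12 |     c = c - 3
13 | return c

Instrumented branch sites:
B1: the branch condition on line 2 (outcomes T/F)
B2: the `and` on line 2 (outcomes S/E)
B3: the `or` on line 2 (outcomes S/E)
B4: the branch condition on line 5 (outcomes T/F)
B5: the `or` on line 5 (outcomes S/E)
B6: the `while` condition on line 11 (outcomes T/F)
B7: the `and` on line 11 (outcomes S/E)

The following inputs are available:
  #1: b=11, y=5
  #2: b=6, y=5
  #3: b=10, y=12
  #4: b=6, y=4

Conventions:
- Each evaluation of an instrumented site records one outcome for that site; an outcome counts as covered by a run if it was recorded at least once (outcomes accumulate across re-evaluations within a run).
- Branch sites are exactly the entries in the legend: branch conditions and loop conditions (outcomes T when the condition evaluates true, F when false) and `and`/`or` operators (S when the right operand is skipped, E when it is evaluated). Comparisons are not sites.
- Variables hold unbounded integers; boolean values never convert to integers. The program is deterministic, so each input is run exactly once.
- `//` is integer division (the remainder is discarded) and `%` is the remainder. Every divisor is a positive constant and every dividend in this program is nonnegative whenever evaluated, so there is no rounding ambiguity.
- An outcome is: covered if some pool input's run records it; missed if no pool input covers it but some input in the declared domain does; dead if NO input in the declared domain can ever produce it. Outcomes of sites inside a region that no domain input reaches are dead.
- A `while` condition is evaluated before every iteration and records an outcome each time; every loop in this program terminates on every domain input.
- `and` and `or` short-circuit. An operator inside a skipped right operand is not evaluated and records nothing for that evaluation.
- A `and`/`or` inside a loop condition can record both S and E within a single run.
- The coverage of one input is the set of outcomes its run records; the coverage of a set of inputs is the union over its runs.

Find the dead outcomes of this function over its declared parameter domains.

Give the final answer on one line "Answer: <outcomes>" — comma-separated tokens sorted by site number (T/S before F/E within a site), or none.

checking every outcome against all 132 domain inputs:
  B4=F: no domain input ever produces it -> dead
  B6=T: no domain input ever produces it -> dead
  B7=S: no domain input ever produces it -> dead
  reachable outcomes have witnesses, e.g. B1=T (e.g. b=1, y=3), B1=F (e.g. b=1, y=4), B2=S (e.g. b=11, y=3), B2=E (e.g. b=1, y=3)

Answer: B4=F, B6=T, B7=S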